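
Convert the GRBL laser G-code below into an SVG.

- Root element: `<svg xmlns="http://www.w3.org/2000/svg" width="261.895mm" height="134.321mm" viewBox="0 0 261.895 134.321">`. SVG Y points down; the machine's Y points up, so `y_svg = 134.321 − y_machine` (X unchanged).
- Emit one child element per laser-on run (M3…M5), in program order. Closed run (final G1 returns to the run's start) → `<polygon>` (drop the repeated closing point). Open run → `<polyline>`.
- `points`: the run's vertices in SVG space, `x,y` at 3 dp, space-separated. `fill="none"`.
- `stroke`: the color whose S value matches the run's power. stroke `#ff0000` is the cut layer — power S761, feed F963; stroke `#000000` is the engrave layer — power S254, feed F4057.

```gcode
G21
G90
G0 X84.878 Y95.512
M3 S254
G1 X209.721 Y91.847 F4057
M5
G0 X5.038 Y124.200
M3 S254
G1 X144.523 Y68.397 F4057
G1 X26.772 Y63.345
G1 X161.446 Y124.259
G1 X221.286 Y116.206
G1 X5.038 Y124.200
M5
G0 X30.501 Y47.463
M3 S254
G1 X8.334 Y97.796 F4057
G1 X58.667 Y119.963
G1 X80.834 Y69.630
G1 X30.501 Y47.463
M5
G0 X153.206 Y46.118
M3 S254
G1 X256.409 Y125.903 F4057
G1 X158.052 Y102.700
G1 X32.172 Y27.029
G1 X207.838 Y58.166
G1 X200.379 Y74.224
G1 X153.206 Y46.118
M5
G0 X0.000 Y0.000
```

<svg xmlns="http://www.w3.org/2000/svg" width="261.895mm" height="134.321mm" viewBox="0 0 261.895 134.321">
  <polyline points="84.878,38.809 209.721,42.474" fill="none" stroke="#000000"/>
  <polygon points="5.038,10.121 144.523,65.924 26.772,70.976 161.446,10.062 221.286,18.115" fill="none" stroke="#000000"/>
  <polygon points="30.501,86.858 8.334,36.525 58.667,14.358 80.834,64.691" fill="none" stroke="#000000"/>
  <polygon points="153.206,88.203 256.409,8.418 158.052,31.621 32.172,107.292 207.838,76.155 200.379,60.097" fill="none" stroke="#000000"/>
</svg>

Machine Y-up, SVG Y-down with viewBox height 134.321, so y_svg = 134.321 − y_machine; X carries over. Every run uses S254, so all elements get stroke `#000000` (engrave).

Run 1: The run is open, so emit a `<polyline>` with points (Y-flipped): 84.878,38.809 209.721,42.474.

Run 2: The run returns to its start, so emit a `<polygon>` with points (Y-flipped): 5.038,10.121 144.523,65.924 26.772,70.976 161.446,10.062 221.286,18.115.

Run 3: The run returns to its start, so emit a `<polygon>` with points (Y-flipped): 30.501,86.858 8.334,36.525 58.667,14.358 80.834,64.691.

Run 4: The run returns to its start, so emit a `<polygon>` with points (Y-flipped): 153.206,88.203 256.409,8.418 158.052,31.621 32.172,107.292 207.838,76.155 200.379,60.097.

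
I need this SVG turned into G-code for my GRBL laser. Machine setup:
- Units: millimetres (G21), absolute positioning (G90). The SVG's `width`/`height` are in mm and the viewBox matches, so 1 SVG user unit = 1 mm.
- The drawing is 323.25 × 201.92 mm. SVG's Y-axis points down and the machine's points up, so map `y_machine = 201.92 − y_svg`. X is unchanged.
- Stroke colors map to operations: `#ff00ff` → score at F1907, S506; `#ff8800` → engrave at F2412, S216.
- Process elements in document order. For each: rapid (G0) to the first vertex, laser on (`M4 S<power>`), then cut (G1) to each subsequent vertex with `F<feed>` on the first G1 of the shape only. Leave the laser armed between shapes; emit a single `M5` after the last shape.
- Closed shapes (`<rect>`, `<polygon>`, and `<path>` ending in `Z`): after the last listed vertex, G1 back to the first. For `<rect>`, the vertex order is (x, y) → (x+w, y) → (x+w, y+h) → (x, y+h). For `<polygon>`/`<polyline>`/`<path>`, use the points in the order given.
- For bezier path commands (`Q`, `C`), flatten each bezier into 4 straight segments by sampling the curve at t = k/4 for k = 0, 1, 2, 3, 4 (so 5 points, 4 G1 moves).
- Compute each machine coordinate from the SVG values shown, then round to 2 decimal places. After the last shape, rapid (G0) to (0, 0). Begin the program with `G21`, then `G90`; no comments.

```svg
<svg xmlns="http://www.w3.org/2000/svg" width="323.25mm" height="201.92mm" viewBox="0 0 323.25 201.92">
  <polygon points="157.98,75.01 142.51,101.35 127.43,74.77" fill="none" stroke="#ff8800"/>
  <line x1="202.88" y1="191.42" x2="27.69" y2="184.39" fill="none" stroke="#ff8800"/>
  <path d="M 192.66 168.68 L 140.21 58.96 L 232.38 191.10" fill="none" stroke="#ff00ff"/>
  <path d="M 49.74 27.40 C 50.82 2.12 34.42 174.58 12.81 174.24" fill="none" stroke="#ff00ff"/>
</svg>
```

viewBox `0 0 323.25 201.92` with mm width/height → 1 unit = 1 mm. Flip: y_m = 201.92 − y_svg.

**Shape 1** — `<polygon>` regular polygon, stroke `#ff8800` → engrave (S216, F2412). Machine vertices: (157.98,126.91) → (142.51,100.57) → (127.43,127.15) → (157.98,126.91). Closed: final G1 returns to the first vertex.

**Shape 2** — `<line>` line segment, stroke `#ff8800` → engrave (S216, F2412). Machine vertices: (202.88,10.50) → (27.69,17.53). Open path.

**Shape 3** — `<path>` open polyline, stroke `#ff00ff` → score (S506, F1907). Machine vertices: (192.66,33.24) → (140.21,142.96) → (232.38,10.82). Open path.

**Shape 4** — `<path>` cubic bezier, stroke `#ff00ff` → score (S506, F1907). Control points (SVG): P0=(49.74,27.40), P1=(50.82,2.12), P2=(34.42,174.58), P3=(12.81,174.24); sampled at t=k/4. Machine vertices: (49.74,174.52) → (47.46,162.19) → (39.78,110.45) → (27.85,54.04) → (12.81,27.68). Open path.

G21
G90
G0 X157.98 Y126.91
M4 S216
G1 X142.51 Y100.57 F2412
G1 X127.43 Y127.15
G1 X157.98 Y126.91
G0 X202.88 Y10.50
M4 S216
G1 X27.69 Y17.53 F2412
G0 X192.66 Y33.24
M4 S506
G1 X140.21 Y142.96 F1907
G1 X232.38 Y10.82
G0 X49.74 Y174.52
M4 S506
G1 X47.46 Y162.19 F1907
G1 X39.78 Y110.45
G1 X27.85 Y54.04
G1 X12.81 Y27.68
M5
G0 X0.00 Y0.00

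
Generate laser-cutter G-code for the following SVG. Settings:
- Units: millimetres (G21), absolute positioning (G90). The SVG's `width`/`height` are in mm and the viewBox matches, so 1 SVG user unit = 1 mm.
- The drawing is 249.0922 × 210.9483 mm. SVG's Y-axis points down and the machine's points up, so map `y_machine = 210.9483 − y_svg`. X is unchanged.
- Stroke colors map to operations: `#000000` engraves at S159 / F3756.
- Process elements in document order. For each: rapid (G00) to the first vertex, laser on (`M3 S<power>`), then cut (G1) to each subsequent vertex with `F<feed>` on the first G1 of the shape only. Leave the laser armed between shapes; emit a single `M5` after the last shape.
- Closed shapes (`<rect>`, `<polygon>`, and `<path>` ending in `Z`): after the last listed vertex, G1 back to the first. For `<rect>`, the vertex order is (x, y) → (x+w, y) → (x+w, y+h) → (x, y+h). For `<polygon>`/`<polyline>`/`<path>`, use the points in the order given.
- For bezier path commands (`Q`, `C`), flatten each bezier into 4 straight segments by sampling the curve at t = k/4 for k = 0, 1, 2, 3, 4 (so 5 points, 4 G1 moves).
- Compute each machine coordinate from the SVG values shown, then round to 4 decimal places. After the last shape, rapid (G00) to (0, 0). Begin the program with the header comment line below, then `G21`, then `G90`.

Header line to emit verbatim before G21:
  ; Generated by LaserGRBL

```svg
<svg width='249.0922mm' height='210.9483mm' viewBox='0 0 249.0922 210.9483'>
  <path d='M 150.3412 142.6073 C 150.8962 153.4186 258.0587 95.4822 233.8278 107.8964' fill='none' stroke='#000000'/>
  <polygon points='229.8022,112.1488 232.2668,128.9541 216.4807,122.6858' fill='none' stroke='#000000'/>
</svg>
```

; Generated by LaserGRBL
G21
G90
G00 X150.3412 Y68.3410
M3 S159
G1 X167.0276 Y70.9493 F3756
G1 X201.3792 Y86.2975
G1 X231.0835 Y101.3452
G1 X233.8278 Y103.0519
G00 X229.8022 Y98.7995
M3 S159
G1 X232.2668 Y81.9942 F3756
G1 X216.4807 Y88.2625
G1 X229.8022 Y98.7995
M5
G00 X0.0000 Y0.0000

1 u = 1 mm; y_m = 210.9483 − y.

[1] `<path>` cubic bezier, #000000→engrave S159 F3756: (150.3412,68.3410) → (167.0276,70.9493) → (201.3792,86.2975) → (231.0835,101.3452) → (233.8278,103.0519)

[2] `<polygon>` regular polygon, #000000→engrave S159 F3756: (229.8022,98.7995) → (232.2668,81.9942) → (216.4807,88.2625) → (229.8022,98.7995) (closed)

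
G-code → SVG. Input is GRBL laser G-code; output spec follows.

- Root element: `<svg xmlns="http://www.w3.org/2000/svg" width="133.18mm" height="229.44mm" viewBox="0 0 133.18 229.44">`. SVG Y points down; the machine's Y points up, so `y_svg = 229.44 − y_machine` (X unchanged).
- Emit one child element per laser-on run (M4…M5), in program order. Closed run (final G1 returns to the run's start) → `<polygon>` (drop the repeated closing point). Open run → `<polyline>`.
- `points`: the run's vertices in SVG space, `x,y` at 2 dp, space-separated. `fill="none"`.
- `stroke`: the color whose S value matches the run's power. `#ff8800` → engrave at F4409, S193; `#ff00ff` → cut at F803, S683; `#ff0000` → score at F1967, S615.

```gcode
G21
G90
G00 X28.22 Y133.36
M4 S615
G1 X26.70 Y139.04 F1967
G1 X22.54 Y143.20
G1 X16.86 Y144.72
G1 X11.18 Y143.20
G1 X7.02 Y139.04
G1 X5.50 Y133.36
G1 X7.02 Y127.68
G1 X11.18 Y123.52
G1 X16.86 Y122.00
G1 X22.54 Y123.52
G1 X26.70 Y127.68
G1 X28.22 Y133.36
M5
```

<svg xmlns="http://www.w3.org/2000/svg" width="133.18mm" height="229.44mm" viewBox="0 0 133.18 229.44">
  <polygon points="28.22,96.08 26.70,90.40 22.54,86.24 16.86,84.72 11.18,86.24 7.02,90.40 5.50,96.08 7.02,101.76 11.18,105.92 16.86,107.44 22.54,105.92 26.70,101.76" fill="none" stroke="#ff0000"/>
</svg>

y_svg = 229.44 − y_m. Every run uses S615, so all elements get stroke `#ff0000` (score).

[1] closed run; points: 28.22,96.08 26.70,90.40 22.54,86.24 16.86,84.72 11.18,86.24 7.02,90.40 5.50,96.08 7.02,101.76 11.18,105.92 16.86,107.44 22.54,105.92 26.70,101.76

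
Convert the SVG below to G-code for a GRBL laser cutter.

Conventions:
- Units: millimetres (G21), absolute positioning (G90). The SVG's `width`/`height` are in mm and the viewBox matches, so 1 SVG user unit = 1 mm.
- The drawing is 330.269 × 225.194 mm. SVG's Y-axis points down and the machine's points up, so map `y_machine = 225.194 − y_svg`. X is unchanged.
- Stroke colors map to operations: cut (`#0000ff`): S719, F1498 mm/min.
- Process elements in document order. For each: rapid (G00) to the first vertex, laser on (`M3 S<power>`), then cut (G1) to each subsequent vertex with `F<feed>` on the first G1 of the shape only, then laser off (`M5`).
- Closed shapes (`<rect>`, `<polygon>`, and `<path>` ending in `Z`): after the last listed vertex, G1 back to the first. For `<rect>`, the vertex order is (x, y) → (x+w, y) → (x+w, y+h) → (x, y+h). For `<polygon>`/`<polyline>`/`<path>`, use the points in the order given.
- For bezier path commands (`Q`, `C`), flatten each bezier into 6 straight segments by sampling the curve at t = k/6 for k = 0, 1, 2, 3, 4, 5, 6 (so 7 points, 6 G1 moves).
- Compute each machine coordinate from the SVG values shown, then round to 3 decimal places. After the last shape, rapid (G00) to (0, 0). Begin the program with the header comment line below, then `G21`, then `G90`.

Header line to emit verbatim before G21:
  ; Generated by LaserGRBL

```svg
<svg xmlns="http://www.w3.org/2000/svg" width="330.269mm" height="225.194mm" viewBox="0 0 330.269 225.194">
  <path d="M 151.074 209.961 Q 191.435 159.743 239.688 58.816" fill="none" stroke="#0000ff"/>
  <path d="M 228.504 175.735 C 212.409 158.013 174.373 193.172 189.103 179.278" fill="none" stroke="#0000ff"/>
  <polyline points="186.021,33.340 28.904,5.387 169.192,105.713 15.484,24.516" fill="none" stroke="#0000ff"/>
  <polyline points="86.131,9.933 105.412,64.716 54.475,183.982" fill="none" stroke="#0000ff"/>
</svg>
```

; Generated by LaserGRBL
G21
G90
G00 X151.074 Y15.233
M3 S719
G1 X164.747 Y33.381 F1498
G1 X178.858 Y54.346
G1 X193.408 Y78.128
G1 X208.396 Y104.728
G1 X223.823 Y134.144
G1 X239.688 Y166.378
M5
G00 X228.504 Y49.459
M3 S719
G1 X218.974 Y54.385 F1498
G1 X207.862 Y53.329
G1 X197.244 Y49.123
G1 X189.195 Y44.598
G1 X185.789 Y42.585
G1 X189.103 Y45.916
M5
G00 X186.021 Y191.854
M3 S719
G1 X28.904 Y219.807 F1498
G1 X169.192 Y119.481
G1 X15.484 Y200.678
M5
G00 X86.131 Y215.261
M3 S719
G1 X105.412 Y160.478 F1498
G1 X54.475 Y41.212
M5
G00 X0.000 Y0.000

viewBox `0 0 330.269 225.194` with mm width/height → 1 unit = 1 mm. Flip: y_m = 225.194 − y_svg.

**Shape 1** — `<path>` quadratic bezier, stroke `#0000ff` → cut (S719, F1498). Control points (SVG): P0=(151.074,209.961), P1=(191.435,159.743), P2=(239.688,58.816); sampled at t=k/6. Machine vertices: (151.074,15.233) → (164.747,33.381) → (178.858,54.346) → (193.408,78.128) → (208.396,104.728) → (223.823,134.144) → (239.688,166.378). Open path.

**Shape 2** — `<path>` cubic bezier, stroke `#0000ff` → cut (S719, F1498). Control points (SVG): P0=(228.504,175.735), P1=(212.409,158.013), P2=(174.373,193.172), P3=(189.103,179.278); sampled at t=k/6. Machine vertices: (228.504,49.459) → (218.974,54.385) → (207.862,53.329) → (197.244,49.123) → (189.195,44.598) → (185.789,42.585) → (189.103,45.916). Open path.

**Shape 3** — `<polyline>` open polyline, stroke `#0000ff` → cut (S719, F1498). Machine vertices: (186.021,191.854) → (28.904,219.807) → (169.192,119.481) → (15.484,200.678). Open path.

**Shape 4** — `<polyline>` open polyline, stroke `#0000ff` → cut (S719, F1498). Machine vertices: (86.131,215.261) → (105.412,160.478) → (54.475,41.212). Open path.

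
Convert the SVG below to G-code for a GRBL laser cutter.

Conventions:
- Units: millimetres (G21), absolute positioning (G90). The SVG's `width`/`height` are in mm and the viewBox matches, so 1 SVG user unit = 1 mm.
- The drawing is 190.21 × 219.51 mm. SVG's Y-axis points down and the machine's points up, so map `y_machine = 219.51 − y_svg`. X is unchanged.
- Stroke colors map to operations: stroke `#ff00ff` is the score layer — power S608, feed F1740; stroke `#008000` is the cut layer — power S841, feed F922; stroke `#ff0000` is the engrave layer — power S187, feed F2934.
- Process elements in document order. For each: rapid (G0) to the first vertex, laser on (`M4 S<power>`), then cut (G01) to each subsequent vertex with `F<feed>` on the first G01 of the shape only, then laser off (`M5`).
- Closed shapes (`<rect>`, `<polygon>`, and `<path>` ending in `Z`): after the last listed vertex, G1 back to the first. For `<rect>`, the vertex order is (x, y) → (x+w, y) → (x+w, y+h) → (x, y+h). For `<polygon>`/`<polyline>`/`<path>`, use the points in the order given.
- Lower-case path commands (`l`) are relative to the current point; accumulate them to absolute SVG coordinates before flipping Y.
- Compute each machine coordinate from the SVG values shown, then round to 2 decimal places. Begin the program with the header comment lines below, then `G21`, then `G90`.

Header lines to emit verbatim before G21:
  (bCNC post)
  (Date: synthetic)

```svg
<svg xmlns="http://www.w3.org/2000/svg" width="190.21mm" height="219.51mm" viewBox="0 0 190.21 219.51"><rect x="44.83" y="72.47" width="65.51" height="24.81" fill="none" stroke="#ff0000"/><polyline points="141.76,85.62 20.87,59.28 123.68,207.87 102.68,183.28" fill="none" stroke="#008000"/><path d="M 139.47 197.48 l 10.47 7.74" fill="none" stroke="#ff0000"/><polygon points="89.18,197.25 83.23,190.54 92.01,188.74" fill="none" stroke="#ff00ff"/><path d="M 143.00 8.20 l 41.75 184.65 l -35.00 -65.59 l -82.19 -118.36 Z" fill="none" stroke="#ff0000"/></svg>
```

1 u = 1 mm; y_m = 219.51 − y.

[1] `<rect>` rectangle, #ff0000→engrave S187 F2934: (44.83,147.04) → (110.34,147.04) → (110.34,122.23) → (44.83,122.23) → (44.83,147.04) (closed)

[2] `<polyline>` open polyline, #008000→cut S841 F922: (141.76,133.89) → (20.87,160.23) → (123.68,11.64) → (102.68,36.23)

[3] `<path>` line segment, #ff0000→engrave S187 F2934: (139.47,22.03) → (149.94,14.29)

[4] `<polygon>` regular polygon, #ff00ff→score S608 F1740: (89.18,22.26) → (83.23,28.97) → (92.01,30.77) → (89.18,22.26) (closed)

[5] `<path>` closed polygon, #ff0000→engrave S187 F2934: (143.00,211.31) → (184.75,26.66) → (149.75,92.25) → (67.56,210.61) → (143.00,211.31) (closed)

(bCNC post)
(Date: synthetic)
G21
G90
G0 X44.83 Y147.04
M4 S187
G01 X110.34 Y147.04 F2934
G01 X110.34 Y122.23
G01 X44.83 Y122.23
G01 X44.83 Y147.04
M5
G0 X141.76 Y133.89
M4 S841
G01 X20.87 Y160.23 F922
G01 X123.68 Y11.64
G01 X102.68 Y36.23
M5
G0 X139.47 Y22.03
M4 S187
G01 X149.94 Y14.29 F2934
M5
G0 X89.18 Y22.26
M4 S608
G01 X83.23 Y28.97 F1740
G01 X92.01 Y30.77
G01 X89.18 Y22.26
M5
G0 X143.00 Y211.31
M4 S187
G01 X184.75 Y26.66 F2934
G01 X149.75 Y92.25
G01 X67.56 Y210.61
G01 X143.00 Y211.31
M5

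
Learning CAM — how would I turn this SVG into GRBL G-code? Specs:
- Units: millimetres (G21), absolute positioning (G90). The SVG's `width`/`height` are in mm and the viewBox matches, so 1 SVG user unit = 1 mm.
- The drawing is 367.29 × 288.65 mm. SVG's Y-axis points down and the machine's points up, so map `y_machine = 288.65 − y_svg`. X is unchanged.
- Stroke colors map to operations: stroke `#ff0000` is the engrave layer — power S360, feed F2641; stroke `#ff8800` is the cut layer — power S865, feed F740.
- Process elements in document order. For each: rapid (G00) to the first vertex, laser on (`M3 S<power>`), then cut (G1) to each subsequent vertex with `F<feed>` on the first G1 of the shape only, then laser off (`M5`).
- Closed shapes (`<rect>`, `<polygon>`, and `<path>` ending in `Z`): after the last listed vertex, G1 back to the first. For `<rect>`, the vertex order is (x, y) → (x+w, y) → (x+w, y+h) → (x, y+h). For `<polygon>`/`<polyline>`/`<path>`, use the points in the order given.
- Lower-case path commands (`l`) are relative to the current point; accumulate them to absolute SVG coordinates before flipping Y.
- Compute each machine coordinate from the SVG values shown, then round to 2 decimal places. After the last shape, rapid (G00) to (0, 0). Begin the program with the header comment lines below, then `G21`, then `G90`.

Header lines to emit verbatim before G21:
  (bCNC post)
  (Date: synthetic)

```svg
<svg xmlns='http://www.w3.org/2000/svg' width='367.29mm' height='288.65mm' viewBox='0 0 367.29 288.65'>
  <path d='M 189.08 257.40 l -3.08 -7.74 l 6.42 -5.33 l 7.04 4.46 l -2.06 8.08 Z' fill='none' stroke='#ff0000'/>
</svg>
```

(bCNC post)
(Date: synthetic)
G21
G90
G00 X189.08 Y31.25
M3 S360
G1 X186.00 Y38.99 F2641
G1 X192.42 Y44.32
G1 X199.46 Y39.86
G1 X197.40 Y31.78
G1 X189.08 Y31.25
M5
G00 X0.00 Y0.00

Since the viewBox matches the mm dimensions, user units are millimetres directly. The only transform is the Y-flip y_m = 288.65 − y_svg.

Shape 1 is a regular polygon drawn with `<path>`. Its stroke #ff0000 means engrave at S360, F2641. After flipping Y the toolpath is (189.08,31.25) → (186.00,38.99) → (192.42,44.32) → (199.46,39.86) → (197.40,31.78) → (189.08,31.25), returning to the start.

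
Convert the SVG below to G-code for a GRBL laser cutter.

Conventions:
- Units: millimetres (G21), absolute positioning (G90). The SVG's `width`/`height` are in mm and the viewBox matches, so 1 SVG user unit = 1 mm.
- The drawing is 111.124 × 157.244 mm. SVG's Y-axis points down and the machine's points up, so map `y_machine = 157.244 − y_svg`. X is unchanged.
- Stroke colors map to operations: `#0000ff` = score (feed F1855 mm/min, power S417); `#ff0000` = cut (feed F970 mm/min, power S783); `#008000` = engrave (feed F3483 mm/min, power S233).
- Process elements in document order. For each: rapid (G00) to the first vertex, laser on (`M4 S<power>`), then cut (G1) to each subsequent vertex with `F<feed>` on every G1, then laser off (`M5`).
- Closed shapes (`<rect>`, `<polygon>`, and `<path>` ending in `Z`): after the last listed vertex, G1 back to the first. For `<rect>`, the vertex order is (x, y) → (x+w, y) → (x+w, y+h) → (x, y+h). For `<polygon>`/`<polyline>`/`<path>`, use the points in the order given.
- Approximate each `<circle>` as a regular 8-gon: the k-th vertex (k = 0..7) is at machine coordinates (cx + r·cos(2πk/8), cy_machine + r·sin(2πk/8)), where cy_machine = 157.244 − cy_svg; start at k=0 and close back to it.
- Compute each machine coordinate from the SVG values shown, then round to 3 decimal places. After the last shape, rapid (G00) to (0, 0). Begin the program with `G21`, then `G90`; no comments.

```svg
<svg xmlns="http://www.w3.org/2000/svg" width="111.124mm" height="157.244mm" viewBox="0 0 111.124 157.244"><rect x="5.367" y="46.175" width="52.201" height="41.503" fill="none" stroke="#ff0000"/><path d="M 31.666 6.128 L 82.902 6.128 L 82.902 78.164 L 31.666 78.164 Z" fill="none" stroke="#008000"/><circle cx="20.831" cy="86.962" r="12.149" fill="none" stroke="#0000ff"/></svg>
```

1 u = 1 mm; y_m = 157.244 − y.

[1] `<rect>` rectangle, #ff0000→cut S783 F970: (5.367,111.069) → (57.568,111.069) → (57.568,69.566) → (5.367,69.566) → (5.367,111.069) (closed)

[2] `<path>` rectangle, #008000→engrave S233 F3483: (31.666,151.116) → (82.902,151.116) → (82.902,79.080) → (31.666,79.080) → (31.666,151.116) (closed)

[3] `<circle>` circle, #0000ff→score S417 F1855: (32.980,70.282) → (29.422,78.873) → (20.831,82.431) → (12.240,78.873) → (8.682,70.282) → (12.240,61.691) → (20.831,58.133) → (29.422,61.691) → (32.980,70.282) (closed)

G21
G90
G00 X5.367 Y111.069
M4 S783
G1 X57.568 Y111.069 F970
G1 X57.568 Y69.566 F970
G1 X5.367 Y69.566 F970
G1 X5.367 Y111.069 F970
M5
G00 X31.666 Y151.116
M4 S233
G1 X82.902 Y151.116 F3483
G1 X82.902 Y79.080 F3483
G1 X31.666 Y79.080 F3483
G1 X31.666 Y151.116 F3483
M5
G00 X32.980 Y70.282
M4 S417
G1 X29.422 Y78.873 F1855
G1 X20.831 Y82.431 F1855
G1 X12.240 Y78.873 F1855
G1 X8.682 Y70.282 F1855
G1 X12.240 Y61.691 F1855
G1 X20.831 Y58.133 F1855
G1 X29.422 Y61.691 F1855
G1 X32.980 Y70.282 F1855
M5
G00 X0.000 Y0.000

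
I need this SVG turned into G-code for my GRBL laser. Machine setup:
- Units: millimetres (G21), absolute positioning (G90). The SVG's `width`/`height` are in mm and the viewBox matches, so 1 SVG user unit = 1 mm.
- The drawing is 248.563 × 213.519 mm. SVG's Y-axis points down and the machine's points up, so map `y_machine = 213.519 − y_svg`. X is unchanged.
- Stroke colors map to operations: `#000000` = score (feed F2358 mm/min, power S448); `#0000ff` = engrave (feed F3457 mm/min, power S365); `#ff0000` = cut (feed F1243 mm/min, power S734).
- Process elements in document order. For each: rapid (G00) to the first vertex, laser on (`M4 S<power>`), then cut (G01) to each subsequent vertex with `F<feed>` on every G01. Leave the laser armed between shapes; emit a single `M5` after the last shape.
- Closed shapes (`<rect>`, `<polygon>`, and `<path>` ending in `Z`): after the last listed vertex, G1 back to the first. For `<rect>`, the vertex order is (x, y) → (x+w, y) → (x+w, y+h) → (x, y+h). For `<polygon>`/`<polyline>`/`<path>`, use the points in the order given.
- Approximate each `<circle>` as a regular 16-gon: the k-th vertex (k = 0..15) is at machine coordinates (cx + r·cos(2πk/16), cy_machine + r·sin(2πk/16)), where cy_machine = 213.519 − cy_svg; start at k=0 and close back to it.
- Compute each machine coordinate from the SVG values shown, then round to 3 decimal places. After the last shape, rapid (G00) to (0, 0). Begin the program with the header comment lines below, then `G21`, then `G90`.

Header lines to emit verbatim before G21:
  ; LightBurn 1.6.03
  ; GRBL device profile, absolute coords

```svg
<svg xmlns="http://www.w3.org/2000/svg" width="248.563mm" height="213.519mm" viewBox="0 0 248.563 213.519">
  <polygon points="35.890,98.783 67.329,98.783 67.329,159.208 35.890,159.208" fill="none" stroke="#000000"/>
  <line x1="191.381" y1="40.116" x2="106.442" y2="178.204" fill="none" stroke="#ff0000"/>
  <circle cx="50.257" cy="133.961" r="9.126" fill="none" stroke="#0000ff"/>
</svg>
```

; LightBurn 1.6.03
; GRBL device profile, absolute coords
G21
G90
G00 X35.890 Y114.736
M4 S448
G01 X67.329 Y114.736 F2358
G01 X67.329 Y54.311 F2358
G01 X35.890 Y54.311 F2358
G01 X35.890 Y114.736 F2358
G00 X191.381 Y173.403
M4 S734
G01 X106.442 Y35.315 F1243
G00 X59.383 Y79.558
M4 S365
G01 X58.688 Y83.050 F3457
G01 X56.710 Y86.011 F3457
G01 X53.749 Y87.989 F3457
G01 X50.257 Y88.684 F3457
G01 X46.765 Y87.989 F3457
G01 X43.804 Y86.011 F3457
G01 X41.826 Y83.050 F3457
G01 X41.131 Y79.558 F3457
G01 X41.826 Y76.066 F3457
G01 X43.804 Y73.105 F3457
G01 X46.765 Y71.127 F3457
G01 X50.257 Y70.432 F3457
G01 X53.749 Y71.127 F3457
G01 X56.710 Y73.105 F3457
G01 X58.688 Y76.066 F3457
G01 X59.383 Y79.558 F3457
M5
G00 X0.000 Y0.000

Since the viewBox matches the mm dimensions, user units are millimetres directly. The only transform is the Y-flip y_m = 213.519 − y_svg.

Shape 1 is a rectangle drawn with `<polygon>`. Its stroke #000000 means score at S448, F2358. After flipping Y the toolpath is (35.890,114.736) → (67.329,114.736) → (67.329,54.311) → (35.890,54.311) → (35.890,114.736), returning to the start.

Shape 2 is a line segment drawn with `<line>`. Its stroke #ff0000 means cut at S734, F1243. After flipping Y the toolpath is (191.381,173.403) → (106.442,35.315).

Shape 3 is a circle drawn with `<circle>`. Its stroke #0000ff means engrave at S365, F3457. After flipping Y the toolpath is (59.383,79.558) → (58.688,83.050) → (56.710,86.011) → (53.749,87.989) → (50.257,88.684) → (46.765,87.989) → (43.804,86.011) → (41.826,83.050) → (41.131,79.558) → (41.826,76.066) → (43.804,73.105) → (46.765,71.127) → (50.257,70.432) → (53.749,71.127) → (56.710,73.105) → (58.688,76.066) → (59.383,79.558), returning to the start.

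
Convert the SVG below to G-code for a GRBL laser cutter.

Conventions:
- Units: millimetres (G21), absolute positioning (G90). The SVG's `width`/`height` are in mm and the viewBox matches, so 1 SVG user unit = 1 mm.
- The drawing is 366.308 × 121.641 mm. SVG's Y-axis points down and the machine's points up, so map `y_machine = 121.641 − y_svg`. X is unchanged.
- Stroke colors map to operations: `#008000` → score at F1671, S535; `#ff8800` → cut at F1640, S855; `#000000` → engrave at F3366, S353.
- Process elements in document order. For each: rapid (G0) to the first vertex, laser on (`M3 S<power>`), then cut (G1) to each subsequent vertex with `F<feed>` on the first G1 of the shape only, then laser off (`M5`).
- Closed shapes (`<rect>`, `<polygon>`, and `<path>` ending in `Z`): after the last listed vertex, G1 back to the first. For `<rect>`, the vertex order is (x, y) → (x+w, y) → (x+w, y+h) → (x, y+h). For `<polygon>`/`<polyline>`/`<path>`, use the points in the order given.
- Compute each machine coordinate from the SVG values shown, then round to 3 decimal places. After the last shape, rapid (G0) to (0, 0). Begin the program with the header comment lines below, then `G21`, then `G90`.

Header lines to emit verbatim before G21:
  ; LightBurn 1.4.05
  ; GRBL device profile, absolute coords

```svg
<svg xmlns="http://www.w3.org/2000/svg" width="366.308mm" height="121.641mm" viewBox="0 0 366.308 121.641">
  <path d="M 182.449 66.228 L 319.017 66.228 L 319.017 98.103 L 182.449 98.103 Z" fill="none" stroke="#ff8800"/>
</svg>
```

viewBox `0 0 366.308 121.641` with mm width/height → 1 unit = 1 mm. Flip: y_m = 121.641 − y_svg.

**Shape 1** — `<path>` rectangle, stroke `#ff8800` → cut (S855, F1640). Machine vertices: (182.449,55.413) → (319.017,55.413) → (319.017,23.538) → (182.449,23.538) → (182.449,55.413). Closed: final G1 returns to the first vertex.

; LightBurn 1.4.05
; GRBL device profile, absolute coords
G21
G90
G0 X182.449 Y55.413
M3 S855
G1 X319.017 Y55.413 F1640
G1 X319.017 Y23.538
G1 X182.449 Y23.538
G1 X182.449 Y55.413
M5
G0 X0.000 Y0.000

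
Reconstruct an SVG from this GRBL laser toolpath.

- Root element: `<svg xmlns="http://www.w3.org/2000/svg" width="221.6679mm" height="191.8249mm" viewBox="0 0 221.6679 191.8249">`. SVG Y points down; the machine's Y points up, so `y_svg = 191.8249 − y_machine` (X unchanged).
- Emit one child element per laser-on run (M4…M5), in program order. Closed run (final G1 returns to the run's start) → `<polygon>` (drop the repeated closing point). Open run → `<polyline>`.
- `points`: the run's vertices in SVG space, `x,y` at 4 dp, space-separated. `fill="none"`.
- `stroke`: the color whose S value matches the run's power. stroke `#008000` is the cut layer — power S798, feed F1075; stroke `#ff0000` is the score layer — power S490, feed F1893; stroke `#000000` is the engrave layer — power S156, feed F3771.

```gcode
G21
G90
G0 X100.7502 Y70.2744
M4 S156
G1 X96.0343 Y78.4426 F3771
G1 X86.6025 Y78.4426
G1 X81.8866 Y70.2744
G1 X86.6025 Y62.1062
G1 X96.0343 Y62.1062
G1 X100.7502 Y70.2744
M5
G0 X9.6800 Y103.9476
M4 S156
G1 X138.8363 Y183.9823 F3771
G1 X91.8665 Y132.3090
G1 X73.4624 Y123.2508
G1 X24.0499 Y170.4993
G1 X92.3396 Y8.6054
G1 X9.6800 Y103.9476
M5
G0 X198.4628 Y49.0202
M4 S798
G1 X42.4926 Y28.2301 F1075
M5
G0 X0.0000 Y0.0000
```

<svg xmlns="http://www.w3.org/2000/svg" width="221.6679mm" height="191.8249mm" viewBox="0 0 221.6679 191.8249">
  <polygon points="100.7502,121.5505 96.0343,113.3823 86.6025,113.3823 81.8866,121.5505 86.6025,129.7187 96.0343,129.7187" fill="none" stroke="#000000"/>
  <polygon points="9.6800,87.8773 138.8363,7.8426 91.8665,59.5159 73.4624,68.5741 24.0499,21.3256 92.3396,183.2195" fill="none" stroke="#000000"/>
  <polyline points="198.4628,142.8047 42.4926,163.5948" fill="none" stroke="#008000"/>
</svg>

Each laser-on run becomes one SVG element. Flip Y back into SVG space with y_svg = 191.8249 − y_machine.

Run 1: the run's S156 means `#000000` (engrave). The run returns to its start, so emit a `<polygon>` with points (Y-flipped): 100.7502,121.5505 96.0343,113.3823 86.6025,113.3823 81.8866,121.5505 86.6025,129.7187 96.0343,129.7187.

Run 2: S156 ⇒ engrave layer `#000000`. The run returns to its start, so emit a `<polygon>` with points (Y-flipped): 9.6800,87.8773 138.8363,7.8426 91.8665,59.5159 73.4624,68.5741 24.0499,21.3256 92.3396,183.2195.

Run 3: the run's S798 means `#008000` (cut). The run is open, so emit a `<polyline>` with points (Y-flipped): 198.4628,142.8047 42.4926,163.5948.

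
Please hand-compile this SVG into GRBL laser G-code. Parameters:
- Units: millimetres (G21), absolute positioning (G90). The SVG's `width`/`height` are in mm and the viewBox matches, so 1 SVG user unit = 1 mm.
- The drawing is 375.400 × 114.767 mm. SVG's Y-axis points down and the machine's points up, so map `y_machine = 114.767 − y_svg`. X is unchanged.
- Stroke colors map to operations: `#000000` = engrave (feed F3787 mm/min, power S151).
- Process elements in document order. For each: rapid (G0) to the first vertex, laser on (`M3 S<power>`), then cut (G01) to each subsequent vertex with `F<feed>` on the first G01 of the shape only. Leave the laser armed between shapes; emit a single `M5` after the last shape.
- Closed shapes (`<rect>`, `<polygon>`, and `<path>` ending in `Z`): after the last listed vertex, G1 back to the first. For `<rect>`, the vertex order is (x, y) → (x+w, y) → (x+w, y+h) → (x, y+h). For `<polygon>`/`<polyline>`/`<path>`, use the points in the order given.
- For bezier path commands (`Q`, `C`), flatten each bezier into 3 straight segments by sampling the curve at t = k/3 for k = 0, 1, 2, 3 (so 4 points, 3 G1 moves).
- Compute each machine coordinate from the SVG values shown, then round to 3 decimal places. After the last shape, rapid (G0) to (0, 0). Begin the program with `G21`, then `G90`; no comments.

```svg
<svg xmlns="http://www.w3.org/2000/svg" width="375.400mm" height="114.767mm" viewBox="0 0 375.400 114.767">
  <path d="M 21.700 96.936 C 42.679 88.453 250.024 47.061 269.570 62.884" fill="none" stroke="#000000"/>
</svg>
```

1 u = 1 mm; y_m = 114.767 − y.

[1] `<path>` cubic bezier, #000000→engrave S151 F3787: (21.700,17.831) → (90.943,33.946) → (201.282,51.972) → (269.570,51.883)

G21
G90
G0 X21.700 Y17.831
M3 S151
G01 X90.943 Y33.946 F3787
G01 X201.282 Y51.972
G01 X269.570 Y51.883
M5
G0 X0.000 Y0.000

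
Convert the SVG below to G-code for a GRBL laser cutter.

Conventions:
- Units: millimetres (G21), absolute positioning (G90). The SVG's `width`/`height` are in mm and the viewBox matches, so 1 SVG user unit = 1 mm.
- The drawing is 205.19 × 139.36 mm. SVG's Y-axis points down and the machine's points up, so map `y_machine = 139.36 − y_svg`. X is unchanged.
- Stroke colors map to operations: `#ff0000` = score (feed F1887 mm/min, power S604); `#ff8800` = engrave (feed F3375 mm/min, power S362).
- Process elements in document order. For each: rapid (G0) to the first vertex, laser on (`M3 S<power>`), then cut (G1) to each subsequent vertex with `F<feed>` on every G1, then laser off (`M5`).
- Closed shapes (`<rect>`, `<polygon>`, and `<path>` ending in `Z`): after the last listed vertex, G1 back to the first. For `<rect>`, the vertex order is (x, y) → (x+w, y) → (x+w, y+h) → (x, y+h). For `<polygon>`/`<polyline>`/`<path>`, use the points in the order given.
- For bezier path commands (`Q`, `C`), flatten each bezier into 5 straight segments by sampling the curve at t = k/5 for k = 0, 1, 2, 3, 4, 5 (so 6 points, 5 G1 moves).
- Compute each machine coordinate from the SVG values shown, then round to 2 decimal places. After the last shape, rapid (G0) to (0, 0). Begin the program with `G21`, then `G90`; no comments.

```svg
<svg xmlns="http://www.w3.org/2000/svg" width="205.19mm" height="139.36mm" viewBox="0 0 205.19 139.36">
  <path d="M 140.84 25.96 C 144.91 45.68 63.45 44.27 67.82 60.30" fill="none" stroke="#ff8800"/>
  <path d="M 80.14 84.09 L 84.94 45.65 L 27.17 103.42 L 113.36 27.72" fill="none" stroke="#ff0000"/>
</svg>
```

G21
G90
G0 X140.84 Y113.40
M3 S362
G1 X134.39 Y103.80 F3375
G1 X115.64 Y97.41 F3375
G1 X92.81 Y92.39 F3375
G1 X74.13 Y86.89 F3375
G1 X67.82 Y79.06 F3375
M5
G0 X80.14 Y55.27
M3 S604
G1 X84.94 Y93.71 F1887
G1 X27.17 Y35.94 F1887
G1 X113.36 Y111.64 F1887
M5
G0 X0.00 Y0.00

Since the viewBox matches the mm dimensions, user units are millimetres directly. The only transform is the Y-flip y_m = 139.36 − y_svg.

Shape 1 is a cubic bezier drawn with `<path>`. Its stroke #ff8800 means engrave at S362, F3375. After flipping Y the toolpath is (140.84,113.40) → (134.39,103.80) → (115.64,97.41) → (92.81,92.39) → (74.13,86.89) → (67.82,79.06).

Shape 2 is a open polyline drawn with `<path>`. Its stroke #ff0000 means score at S604, F1887. After flipping Y the toolpath is (80.14,55.27) → (84.94,93.71) → (27.17,35.94) → (113.36,111.64).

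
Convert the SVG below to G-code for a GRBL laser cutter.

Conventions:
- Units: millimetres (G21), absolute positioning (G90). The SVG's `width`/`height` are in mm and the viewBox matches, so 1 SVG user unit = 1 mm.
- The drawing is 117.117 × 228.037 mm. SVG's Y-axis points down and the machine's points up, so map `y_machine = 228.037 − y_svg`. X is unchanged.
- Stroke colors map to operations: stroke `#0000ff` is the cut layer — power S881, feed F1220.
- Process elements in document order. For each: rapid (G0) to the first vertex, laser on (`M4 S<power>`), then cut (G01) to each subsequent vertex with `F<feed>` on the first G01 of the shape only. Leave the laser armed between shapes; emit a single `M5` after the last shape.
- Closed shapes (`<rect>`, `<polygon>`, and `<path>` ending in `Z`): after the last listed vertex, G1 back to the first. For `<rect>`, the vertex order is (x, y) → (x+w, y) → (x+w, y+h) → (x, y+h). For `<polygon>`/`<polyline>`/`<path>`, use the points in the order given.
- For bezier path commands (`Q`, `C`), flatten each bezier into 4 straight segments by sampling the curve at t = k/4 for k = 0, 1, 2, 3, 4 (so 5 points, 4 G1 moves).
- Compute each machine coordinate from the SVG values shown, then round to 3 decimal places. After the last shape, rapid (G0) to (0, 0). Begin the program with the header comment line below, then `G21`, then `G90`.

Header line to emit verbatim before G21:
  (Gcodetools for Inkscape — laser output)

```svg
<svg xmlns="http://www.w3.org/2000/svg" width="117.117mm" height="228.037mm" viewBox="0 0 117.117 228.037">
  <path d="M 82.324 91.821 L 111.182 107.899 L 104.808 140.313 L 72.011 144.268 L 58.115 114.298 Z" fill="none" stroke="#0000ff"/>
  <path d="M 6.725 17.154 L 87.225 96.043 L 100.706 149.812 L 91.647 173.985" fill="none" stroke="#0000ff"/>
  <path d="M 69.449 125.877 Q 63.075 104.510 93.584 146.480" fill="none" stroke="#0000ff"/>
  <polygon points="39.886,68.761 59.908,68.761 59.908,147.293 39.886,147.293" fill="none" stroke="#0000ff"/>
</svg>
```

(Gcodetools for Inkscape — laser output)
G21
G90
G0 X82.324 Y136.216
M4 S881
G01 X111.182 Y120.138 F1220
G01 X104.808 Y87.724
G01 X72.011 Y83.769
G01 X58.115 Y113.739
G01 X82.324 Y136.216
G0 X6.725 Y210.883
M4 S881
G01 X87.225 Y131.994 F1220
G01 X100.706 Y78.225
G01 X91.647 Y54.052
G0 X69.449 Y102.160
M4 S881
G01 X68.567 Y108.885 F1220
G01 X72.296 Y107.693
G01 X80.635 Y98.583
G01 X93.584 Y81.557
G0 X39.886 Y159.276
M4 S881
G01 X59.908 Y159.276 F1220
G01 X59.908 Y80.744
G01 X39.886 Y80.744
G01 X39.886 Y159.276
M5
G0 X0.000 Y0.000

Since the viewBox matches the mm dimensions, user units are millimetres directly. The only transform is the Y-flip y_m = 228.037 − y_svg.

Shape 1 is a regular polygon drawn with `<path>`. Its stroke #0000ff means cut at S881, F1220. After flipping Y the toolpath is (82.324,136.216) → (111.182,120.138) → (104.808,87.724) → (72.011,83.769) → (58.115,113.739) → (82.324,136.216), returning to the start.

Shape 2 is a open polyline drawn with `<path>`. Its stroke #0000ff means cut at S881, F1220. After flipping Y the toolpath is (6.725,210.883) → (87.225,131.994) → (100.706,78.225) → (91.647,54.052).

Shape 3 is a quadratic bezier drawn with `<path>`. Its stroke #0000ff means cut at S881, F1220. After flipping Y the toolpath is (69.449,102.160) → (68.567,108.885) → (72.296,107.693) → (80.635,98.583) → (93.584,81.557).

Shape 4 is a rectangle drawn with `<polygon>`. Its stroke #0000ff means cut at S881, F1220. After flipping Y the toolpath is (39.886,159.276) → (59.908,159.276) → (59.908,80.744) → (39.886,80.744) → (39.886,159.276), returning to the start.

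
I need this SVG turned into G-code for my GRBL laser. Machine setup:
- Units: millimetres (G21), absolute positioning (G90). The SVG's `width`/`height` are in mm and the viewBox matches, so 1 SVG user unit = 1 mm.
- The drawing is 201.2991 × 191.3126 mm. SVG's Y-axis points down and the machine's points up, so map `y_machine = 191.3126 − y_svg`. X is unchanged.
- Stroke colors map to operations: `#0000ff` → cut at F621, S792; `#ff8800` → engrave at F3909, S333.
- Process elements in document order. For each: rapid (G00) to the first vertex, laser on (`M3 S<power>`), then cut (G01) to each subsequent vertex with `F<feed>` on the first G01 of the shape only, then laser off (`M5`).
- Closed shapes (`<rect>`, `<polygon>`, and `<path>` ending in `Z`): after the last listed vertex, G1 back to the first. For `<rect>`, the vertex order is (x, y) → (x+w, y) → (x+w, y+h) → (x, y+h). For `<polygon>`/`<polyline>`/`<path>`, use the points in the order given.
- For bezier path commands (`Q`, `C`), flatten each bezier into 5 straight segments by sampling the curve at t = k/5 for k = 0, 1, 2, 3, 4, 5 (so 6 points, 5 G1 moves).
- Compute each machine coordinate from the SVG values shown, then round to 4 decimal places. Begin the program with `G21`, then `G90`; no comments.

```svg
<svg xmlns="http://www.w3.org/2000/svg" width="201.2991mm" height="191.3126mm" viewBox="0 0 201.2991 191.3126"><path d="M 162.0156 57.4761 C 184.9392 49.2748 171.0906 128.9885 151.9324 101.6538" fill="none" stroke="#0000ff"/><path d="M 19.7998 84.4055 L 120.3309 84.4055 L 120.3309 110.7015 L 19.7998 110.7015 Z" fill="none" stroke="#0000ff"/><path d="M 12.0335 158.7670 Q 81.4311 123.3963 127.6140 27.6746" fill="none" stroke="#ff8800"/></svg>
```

G21
G90
G00 X162.0156 Y133.8365
M3 S792
G01 X171.6088 Y129.7672 F621
G01 X173.8869 Y113.9565
G01 X170.3600 Y95.7627
G01 X162.5385 Y84.5441
G01 X151.9324 Y89.6588
M5
G00 X19.7998 Y106.9071
M3 S792
G01 X120.3309 Y106.9071 F621
G01 X120.3309 Y80.6111
G01 X19.7998 Y80.6111
G01 X19.7998 Y106.9071
M5
G00 X12.0335 Y32.5456
M3 S333
G01 X38.8640 Y49.1079 F3909
G01 X63.8372 Y70.4983
G01 X86.9533 Y96.7168
G01 X108.2123 Y127.7634
G01 X127.6140 Y163.6380
M5

1 u = 1 mm; y_m = 191.3126 − y.

[1] `<path>` cubic bezier, #0000ff→cut S792 F621: (162.0156,133.8365) → (171.6088,129.7672) → (173.8869,113.9565) → (170.3600,95.7627) → (162.5385,84.5441) → (151.9324,89.6588)

[2] `<path>` rectangle, #0000ff→cut S792 F621: (19.7998,106.9071) → (120.3309,106.9071) → (120.3309,80.6111) → (19.7998,80.6111) → (19.7998,106.9071) (closed)

[3] `<path>` quadratic bezier, #ff8800→engrave S333 F3909: (12.0335,32.5456) → (38.8640,49.1079) → (63.8372,70.4983) → (86.9533,96.7168) → (108.2123,127.7634) → (127.6140,163.6380)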